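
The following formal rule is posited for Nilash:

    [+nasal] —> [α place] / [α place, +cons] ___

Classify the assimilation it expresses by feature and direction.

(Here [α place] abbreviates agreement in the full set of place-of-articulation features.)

The shared variable α links the value of the place features (abbreviated [place]) on the target to the same value on the neighbouring segment, so place is the feature that assimilates.
The conditioning segment sits to the left of the focus bar, meaning the trigger precedes the segment that changes — progressive assimilation.

progressive place assimilation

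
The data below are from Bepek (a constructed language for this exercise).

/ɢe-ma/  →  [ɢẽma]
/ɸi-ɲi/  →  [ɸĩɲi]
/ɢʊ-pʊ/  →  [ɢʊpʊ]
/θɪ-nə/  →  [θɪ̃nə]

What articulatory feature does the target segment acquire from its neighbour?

nasality

The vowel /e/ surfaces as nasalised [ẽ] next to the following nasal /m/ — it has acquired the [+nasal] feature of its neighbour.
The other forms show the same pattern: /i/ → [ĩ] before /ɲ/; /ɪ/ → [ɪ̃] before /n/ — each time a vowel is nasalised next to a following nasal.
No change occurs in [ɢʊpʊ] because the vowel at the boundary is adjacent to an oral consonant, not a nasal (/ʊ/ next to /p/).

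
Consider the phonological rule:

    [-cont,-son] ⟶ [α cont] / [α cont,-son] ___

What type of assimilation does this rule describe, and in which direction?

progressive manner assimilation

The shared variable α links the value of [cont] on the target to that of the neighbouring obstruent. [cont] distinguishes stops from fricatives — a manner-of-articulation feature — so this is manner assimilation.
Since the environment is written before the underscore, the trigger precedes the target; the direction is progressive.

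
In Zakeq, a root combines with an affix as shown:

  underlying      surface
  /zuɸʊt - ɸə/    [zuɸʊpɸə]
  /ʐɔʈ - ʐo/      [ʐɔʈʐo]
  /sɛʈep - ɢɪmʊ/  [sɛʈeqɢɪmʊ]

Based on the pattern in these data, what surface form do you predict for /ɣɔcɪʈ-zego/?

[ɣɔcɪtzego]

The data show regressive place assimilation: /t/ → [p] before /ɸ/; /p/ → [q] before /ɢ/. In each pair only place changes, matching the following consonant, while manner and voice stay constant.
No alternation appears in [ʐɔʈʐo]: there the adjacent consonants already agree in place (/ʈ/ and /ʐ/ are both retroflex), so this form is consistent with the same rule.
The rule targets /ʈ/ (voiceless retroflex stop), which sits before the trigger /z/ (alveolar).
The voiceless alveolar stop is [t], so /ʈ/ → [t].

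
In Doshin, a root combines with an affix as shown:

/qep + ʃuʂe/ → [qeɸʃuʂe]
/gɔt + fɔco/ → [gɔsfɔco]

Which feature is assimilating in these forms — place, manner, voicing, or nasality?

manner

Comparing underlying and surface forms, /p/ → [ɸ] is the alternation; the neighbouring /ʃ/ is constant.
/p/ is a stop while /ʃ/ is a fricative; the output [ɸ] is a fricative, matching the trigger — so the feature that spreads is manner.
The other alternating form patterns the same way: /t/ → [s] before /f/ (stop → fricative, matching a fricative) — only manner changes, and always toward the following segment.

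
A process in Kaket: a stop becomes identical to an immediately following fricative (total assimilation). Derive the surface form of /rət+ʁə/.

/t/ is the segment targeted by the rule; it sits immediately before /ʁ/, so it assimilates completely and surfaces as [ʁ].

[rəʁʁə]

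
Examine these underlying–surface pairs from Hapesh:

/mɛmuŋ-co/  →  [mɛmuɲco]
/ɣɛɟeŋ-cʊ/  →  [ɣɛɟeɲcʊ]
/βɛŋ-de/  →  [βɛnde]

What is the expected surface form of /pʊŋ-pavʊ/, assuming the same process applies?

[pʊmpavʊ]

The data show regressive place assimilation: /ŋ/ → [ɲ] before /c/; /ŋ/ → [n] before /d/. In each pair only place changes, matching the following consonant, while manner and voice stay constant.
/ŋ/ is a voiced velar nasal. The following trigger /p/ is bilabial, so /ŋ/ must become bilabial as well.
A voiced bilabial nasal is [m], so the surface segment is [m].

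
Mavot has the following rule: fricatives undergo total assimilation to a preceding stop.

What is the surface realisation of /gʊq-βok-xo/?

[gʊqqokko]

/β/ is the segment targeted by the rule; it sits immediately after /q/, so it assimilates completely and surfaces as [q].
At the second juncture, /x/ likewise becomes [k] adjacent to /k/.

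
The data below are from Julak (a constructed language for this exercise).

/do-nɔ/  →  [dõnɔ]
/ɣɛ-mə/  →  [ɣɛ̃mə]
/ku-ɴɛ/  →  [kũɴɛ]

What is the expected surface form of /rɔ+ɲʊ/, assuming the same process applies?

The data show regressive nasality assimilation (vowel nasalisation): /o/ → [õ] before /n/; /ɛ/ → [ɛ̃] before /m/; /u/ → [ũ] before /ɴ/ — a vowel is nasalised by an immediately following nasal consonant.
/ɔ/ sits next to the nasal /ɲ/ and is therefore nasalised to [ɔ̃].

[rɔ̃ɲʊ]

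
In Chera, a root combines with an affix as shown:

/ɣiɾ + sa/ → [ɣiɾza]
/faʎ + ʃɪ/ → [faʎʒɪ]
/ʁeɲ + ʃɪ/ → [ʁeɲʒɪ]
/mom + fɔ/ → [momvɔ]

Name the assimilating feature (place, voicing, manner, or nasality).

voicing

The segment that alternates is /s/, which surfaces as [z] when adjacent to /ɾ/.
/s/ is voiceless while /ɾ/ is voiced; the output [z] is voiced, matching the trigger — so the feature that spreads is voicing.
Checking the remaining alternations: /ʃ/ → [ʒ] after /ʎ/ (voiceless → voiced, matching voiced); /ʃ/ → [ʒ] after /ɲ/ (voiceless → voiced, matching voiced); /f/ → [v] after /m/ (voiceless → voiced, matching voiced) — only voicing changes, and always toward the preceding segment.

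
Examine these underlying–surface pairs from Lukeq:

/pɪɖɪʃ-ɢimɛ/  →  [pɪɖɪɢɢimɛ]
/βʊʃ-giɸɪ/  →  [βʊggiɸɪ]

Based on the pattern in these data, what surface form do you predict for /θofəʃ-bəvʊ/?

[θofəbbəvʊ]

The data show regressive total assimilation (/ʃ/ → [ɢ] before /ɢ/; /ʃ/ → [g] before /g/): in every case the target segment becomes identical to its following neighbour, copying more than a single feature.
/ʃ/ is the segment targeted by the rule; it sits immediately before /b/, so it assimilates completely and surfaces as [b].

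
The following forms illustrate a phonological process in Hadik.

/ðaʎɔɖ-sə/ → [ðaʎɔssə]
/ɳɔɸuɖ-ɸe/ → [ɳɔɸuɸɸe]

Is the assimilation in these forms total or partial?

total assimilation

The segment that alternates is /ɖ/, which surfaces as [s] when adjacent to /s/.
The output [s] is identical to the trigger /s/ — every feature (place, manner, voicing) has been copied — so this is total assimilation.
The other form behaves the same way: /ɖ/ → [ɸ] before /ɸ/ — in each case the output is a copy of the following consonant.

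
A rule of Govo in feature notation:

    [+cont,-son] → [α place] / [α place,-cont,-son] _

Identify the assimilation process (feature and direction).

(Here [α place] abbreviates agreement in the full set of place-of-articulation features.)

The shared variable α links the value of the place features (abbreviated [place]) on the target to the same value on the neighbouring segment, so place is the feature that assimilates.
The conditioning segment sits to the left of the focus bar, meaning the trigger precedes the segment that changes — progressive assimilation.

progressive place assimilation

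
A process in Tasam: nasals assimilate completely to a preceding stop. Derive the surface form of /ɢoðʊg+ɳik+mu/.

/ɳ/ is the segment targeted by the rule; it sits immediately after /g/, so it assimilates completely and surfaces as [g].
At the second juncture, /m/ likewise becomes [k] adjacent to /k/.

[ɢoðʊggikku]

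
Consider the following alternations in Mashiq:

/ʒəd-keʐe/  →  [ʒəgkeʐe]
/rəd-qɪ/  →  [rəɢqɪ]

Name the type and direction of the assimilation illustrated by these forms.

regressive place assimilation

The segment that alternates is /d/, which surfaces as [g] when adjacent to /k/.
The change alveolar → velar matches the place of the following /k/, identifying this as place assimilation.
Manner and voice are unchanged, so the assimilation is partial, not total.
The other alternating form patterns the same way: /d/ → [ɢ] before /q/ (alveolar → uvular, matching uvular) — only place changes, and always toward the following segment.
The trigger is the following segment, so the direction is regressive (anticipatory).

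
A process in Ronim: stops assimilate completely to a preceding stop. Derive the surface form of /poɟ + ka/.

[poɟɟa]

/k/ is the segment targeted by the rule; it sits immediately after /ɟ/, so it assimilates completely and surfaces as [ɟ].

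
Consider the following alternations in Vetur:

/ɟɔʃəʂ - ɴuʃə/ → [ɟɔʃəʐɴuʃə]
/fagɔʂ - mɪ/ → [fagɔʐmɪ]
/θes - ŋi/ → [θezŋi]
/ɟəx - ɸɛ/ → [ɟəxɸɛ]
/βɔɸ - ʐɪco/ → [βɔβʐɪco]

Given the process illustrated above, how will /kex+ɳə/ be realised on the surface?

The data show regressive voicing assimilation: /ʂ/ → [ʐ] before /ɴ/; /ʂ/ → [ʐ] before /m/; /s/ → [z] before /ŋ/; /ɸ/ → [β] before /ʐ/. In each pair only voicing changes, matching the following consonant, while place and manner stay constant.
No alternation appears in [ɟəxɸɛ]: there the adjacent consonants already agree in voicing (/x/ and /ɸ/ are both voiceless), so this form is consistent with the same rule.
/x/ is a voiceless velar fricative. The following trigger /ɳ/ is voiced, so /x/ must become voiced as well.
A voiced velar fricative is [ɣ], so the surface segment is [ɣ].

[keɣɳə]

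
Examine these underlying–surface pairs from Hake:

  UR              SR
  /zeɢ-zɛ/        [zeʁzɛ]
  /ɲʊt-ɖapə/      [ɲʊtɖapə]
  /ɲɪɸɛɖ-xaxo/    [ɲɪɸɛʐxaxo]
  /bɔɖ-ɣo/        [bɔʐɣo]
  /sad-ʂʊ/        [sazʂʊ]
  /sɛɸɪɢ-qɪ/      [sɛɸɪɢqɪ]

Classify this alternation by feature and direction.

regressive manner assimilation

The segment that alternates is /ɢ/, which surfaces as [ʁ] when adjacent to /z/.
The change stop → fricative matches the manner of the following /z/, identifying this as manner assimilation.
Place and voice are unchanged, so the assimilation is partial, not total.
Checking the remaining alternations: /ɖ/ → [ʐ] before /x/ (stop → fricative, matching a fricative); /ɖ/ → [ʐ] before /ɣ/ (stop → fricative, matching a fricative); /d/ → [z] before /ʂ/ (stop → fricative, matching a fricative) — only manner changes, and always toward the following segment.
No alternation appears in [ɲʊtɖapə], [sɛɸɪɢqɪ]: there the adjacent consonants already agree in manner (/t/ and /ɖ/ are both stops; /ɢ/ and /q/ are both stops), so these forms are consistent with the same rule.
Since the segment that changes precedes the conditioning segment, the assimilation is regressive.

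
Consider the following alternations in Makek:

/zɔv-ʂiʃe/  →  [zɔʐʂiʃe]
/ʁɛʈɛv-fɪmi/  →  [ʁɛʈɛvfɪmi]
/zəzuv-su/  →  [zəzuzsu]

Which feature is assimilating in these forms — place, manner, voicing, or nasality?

Underlying /v/ is realised as [ʐ] next to /ʂ/; /ʂ/ itself does not change.
The change labiodental → retroflex matches the place of the following /ʂ/, identifying this as place assimilation.
The same holds elsewhere in the data: /v/ → [z] before /s/ (labiodental → alveolar, matching alveolar) — only place changes, and always toward the following segment.
Nothing changes in [ʁɛʈɛvfɪmi]: there the adjacent consonants already agree in place (/v/ and /f/ are both labiodental), so this form is consistent with the same rule.

place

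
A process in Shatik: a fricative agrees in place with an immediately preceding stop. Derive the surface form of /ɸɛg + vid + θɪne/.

/v/ is a voiced labiodental fricative. The preceding trigger /g/ is velar, so /v/ must become velar as well.
A voiced velar fricative is [ɣ], so the surface segment is [ɣ].
At the second juncture, /θ/ likewise becomes [s] adjacent to /d/.

[ɸɛgɣidsɪne]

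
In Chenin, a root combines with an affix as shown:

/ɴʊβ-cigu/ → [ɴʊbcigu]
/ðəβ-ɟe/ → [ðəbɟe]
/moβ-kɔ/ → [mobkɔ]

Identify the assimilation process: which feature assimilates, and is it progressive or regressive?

regressive manner assimilation

Underlying /β/ is realised as [b] next to /c/; /c/ itself does not change.
The change fricative → stop matches the manner of the following /c/, identifying this as manner assimilation.
Place and voice are unchanged, so the assimilation is partial, not total.
The same holds elsewhere in the data: /β/ → [b] before /ɟ/ (fricative → stop, matching a stop); /β/ → [b] before /k/ (fricative → stop, matching a stop) — only manner changes, and always toward the following segment.
The trigger is the following segment, so the direction is regressive (anticipatory).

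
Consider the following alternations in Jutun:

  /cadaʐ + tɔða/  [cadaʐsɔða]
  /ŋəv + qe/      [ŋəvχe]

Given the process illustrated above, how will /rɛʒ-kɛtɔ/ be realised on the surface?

[rɛʒxɛtɔ]

The data show progressive manner assimilation: /t/ → [s] after /ʐ/; /q/ → [χ] after /v/. In each pair only manner changes, matching the preceding consonant, while place and voice stay constant.
The rule targets /k/ (voiceless velar stop), which sits after the trigger /ʒ/ (fricative).
Changing only its manner to fricative gives [x] — the voiceless velar fricative.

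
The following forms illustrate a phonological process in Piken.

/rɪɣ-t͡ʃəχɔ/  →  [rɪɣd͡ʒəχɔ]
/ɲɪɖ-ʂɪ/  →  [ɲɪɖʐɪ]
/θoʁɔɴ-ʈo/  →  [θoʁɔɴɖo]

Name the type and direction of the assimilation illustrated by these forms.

progressive voicing assimilation

Underlying /t͡ʃ/ is realised as [d͡ʒ] next to /ɣ/; /ɣ/ itself does not change.
The change voiceless → voiced matches the voicing of the preceding /ɣ/, identifying this as voicing assimilation.
Place and manner are unchanged, so the assimilation is partial, not total.
The same holds elsewhere in the data: /ʂ/ → [ʐ] after /ɖ/ (voiceless → voiced, matching voiced); /ʈ/ → [ɖ] after /ɴ/ (voiceless → voiced, matching voiced) — only voicing changes, and always toward the preceding segment.
The trigger is the preceding segment, so the direction is progressive (perseverative).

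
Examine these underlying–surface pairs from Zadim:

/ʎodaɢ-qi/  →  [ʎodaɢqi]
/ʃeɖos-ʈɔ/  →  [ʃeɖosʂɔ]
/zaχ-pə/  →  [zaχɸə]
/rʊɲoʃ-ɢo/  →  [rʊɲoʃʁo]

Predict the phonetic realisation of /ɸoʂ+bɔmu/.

The data show progressive manner assimilation: /ʈ/ → [ʂ] after /s/; /p/ → [ɸ] after /χ/; /ɢ/ → [ʁ] after /ʃ/. In each pair only manner changes, matching the preceding consonant, while place and voice stay constant.
No alternation appears in [ʎodaɢqi]: there the adjacent consonants already agree in manner (/q/ and /ɢ/ are both stops), so this form is consistent with the same rule.
The rule targets /b/ (voiced bilabial stop), which sits after the trigger /ʂ/ (fricative).
The voiced bilabial fricative is [β], so /b/ → [β].

[ɸoʂβɔmu]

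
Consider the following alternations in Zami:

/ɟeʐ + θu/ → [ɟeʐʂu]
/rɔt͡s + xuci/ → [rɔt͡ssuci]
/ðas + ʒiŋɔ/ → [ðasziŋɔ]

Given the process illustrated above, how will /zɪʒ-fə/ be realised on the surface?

[zɪʒʃə]

The data show progressive place assimilation: /θ/ → [ʂ] after /ʐ/; /x/ → [s] after /t͡s/; /ʒ/ → [z] after /s/. In each pair only place changes, matching the preceding consonant, while manner and voice stay constant.
The rule targets /f/ (voiceless labiodental fricative), which sits after the trigger /ʒ/ (postalveolar).
Changing only its place to postalveolar gives [ʃ] — the voiceless postalveolar fricative.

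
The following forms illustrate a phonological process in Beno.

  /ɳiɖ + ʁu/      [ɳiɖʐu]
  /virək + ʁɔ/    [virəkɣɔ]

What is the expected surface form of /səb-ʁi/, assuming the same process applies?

[səbβi]

The data show progressive place assimilation: /ʁ/ → [ʐ] after /ɖ/; /ʁ/ → [ɣ] after /k/. In each pair only place changes, matching the preceding consonant, while manner and voice stay constant.
The rule targets /ʁ/ (voiced uvular fricative), which sits after the trigger /b/ (bilabial).
The voiced bilabial fricative is [β], so /ʁ/ → [β].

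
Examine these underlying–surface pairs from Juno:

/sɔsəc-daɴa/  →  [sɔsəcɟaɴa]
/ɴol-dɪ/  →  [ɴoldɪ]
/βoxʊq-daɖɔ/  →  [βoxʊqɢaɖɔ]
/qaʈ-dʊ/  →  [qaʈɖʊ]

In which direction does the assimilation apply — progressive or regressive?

progressive

Comparing underlying and surface forms, /d/ → [ɟ] is the alternation; the neighbouring /c/ is constant.
/d/ is alveolar while /c/ is palatal; the output [ɟ] is palatal, matching the trigger — so the feature that spreads is place.
The other alternating forms pattern the same way: /d/ → [ɢ] after /q/ (alveolar → uvular, matching uvular); /d/ → [ɖ] after /ʈ/ (alveolar → retroflex, matching retroflex) — only place changes, and always toward the preceding segment.
No alternation appears in [ɴoldɪ]: there the adjacent consonants already agree in place (/d/ and /l/ are both alveolar), so this form is consistent with the same rule.
The trigger is the preceding segment, so the direction is progressive (perseverative).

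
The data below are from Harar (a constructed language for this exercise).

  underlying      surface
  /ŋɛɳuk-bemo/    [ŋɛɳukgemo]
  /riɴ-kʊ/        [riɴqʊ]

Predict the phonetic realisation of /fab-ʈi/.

The data show progressive place assimilation: /b/ → [g] after /k/; /k/ → [q] after /ɴ/. In each pair only place changes, matching the preceding consonant, while manner and voice stay constant.
The rule targets /ʈ/ (voiceless retroflex stop), which sits after the trigger /b/ (bilabial).
A voiceless bilabial stop is [p], so the surface segment is [p].

[fabpi]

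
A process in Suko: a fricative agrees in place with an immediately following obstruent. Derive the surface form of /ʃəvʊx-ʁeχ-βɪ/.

[ʃəvʊχʁeɸβɪ]

/x/ is a voiceless velar fricative. The following trigger /ʁ/ is uvular, so /x/ must become uvular as well.
A voiceless uvular fricative is [χ], so the surface segment is [χ].
The same rule applies at the second boundary: /χ/ → [ɸ] next to /β/.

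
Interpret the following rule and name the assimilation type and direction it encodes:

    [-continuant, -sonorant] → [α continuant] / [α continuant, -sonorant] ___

The rule copies [continuant] (continuancy) from the environment onto the target stops; since [±continuant] encodes the stop/fricative manner contrast, the assimilating dimension is manner.
Since the environment is written before the underscore, the trigger precedes the target; the direction is progressive.

progressive manner assimilation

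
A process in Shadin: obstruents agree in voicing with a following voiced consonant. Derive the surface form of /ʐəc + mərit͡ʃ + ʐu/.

/c/ is a voiceless palatal stop. The following trigger /m/ is voiced, so /c/ must become voiced as well.
A voiced palatal stop is [ɟ], so the surface segment is [ɟ].
The same rule applies at the second boundary: /t͡ʃ/ → [d͡ʒ] next to /ʐ/.

[ʐəɟmərid͡ʒʐu]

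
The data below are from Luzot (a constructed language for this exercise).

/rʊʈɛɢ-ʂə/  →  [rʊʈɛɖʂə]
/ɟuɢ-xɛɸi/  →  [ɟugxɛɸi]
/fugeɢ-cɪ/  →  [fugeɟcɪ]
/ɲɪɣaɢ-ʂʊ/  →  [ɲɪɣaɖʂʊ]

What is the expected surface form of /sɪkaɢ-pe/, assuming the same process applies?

The data show regressive place assimilation: /ɢ/ → [ɖ] before /ʂ/; /ɢ/ → [g] before /x/; /ɢ/ → [ɟ] before /c/. In each pair only place changes, matching the following consonant, while manner and voice stay constant.
/ɢ/ is a voiced uvular stop. The following trigger /p/ is bilabial, so /ɢ/ must become bilabial as well.
A voiced bilabial stop is [b], so the surface segment is [b].

[sɪkabpe]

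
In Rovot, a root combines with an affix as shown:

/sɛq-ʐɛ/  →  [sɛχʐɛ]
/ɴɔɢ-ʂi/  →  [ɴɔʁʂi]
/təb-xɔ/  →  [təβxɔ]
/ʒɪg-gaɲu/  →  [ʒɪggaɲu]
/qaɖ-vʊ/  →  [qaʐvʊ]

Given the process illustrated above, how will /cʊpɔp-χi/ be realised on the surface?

[cʊpɔɸχi]

The data show regressive manner assimilation: /q/ → [χ] before /ʐ/; /ɢ/ → [ʁ] before /ʂ/; /b/ → [β] before /x/; /ɖ/ → [ʐ] before /v/. In each pair only manner changes, matching the following consonant, while place and voice stay constant.
Nothing changes in [ʒɪggaɲu]: there the adjacent consonants already agree in manner (/g/ and /g/ are both stops), so this form is consistent with the same rule.
/p/ is a voiceless bilabial stop. The following trigger /χ/ is a fricative, so /p/ must become a fricative as well.
A voiceless bilabial fricative is [ɸ], so the surface segment is [ɸ].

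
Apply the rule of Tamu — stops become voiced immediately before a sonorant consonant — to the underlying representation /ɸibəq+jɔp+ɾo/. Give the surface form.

The rule targets /q/ (voiceless uvular stop), which sits before the trigger /j/ (voiced).
Changing only its voicing to voiced gives [ɢ] — the voiced uvular stop.
The same rule applies at the second boundary: /p/ → [b] next to /ɾ/.

[ɸibəɢjɔbɾo]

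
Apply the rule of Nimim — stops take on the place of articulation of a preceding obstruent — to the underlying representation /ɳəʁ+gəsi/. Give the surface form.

[ɳəʁɢəsi]

The rule targets /g/ (voiced velar stop), which sits after the trigger /ʁ/ (uvular).
Changing only its place to uvular gives [ɢ] — the voiced uvular stop.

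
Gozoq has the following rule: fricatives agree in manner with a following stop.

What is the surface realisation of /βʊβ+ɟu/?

[βʊbɟu]

The rule targets /β/ (voiced bilabial fricative), which sits before the trigger /ɟ/ (stop).
The voiced bilabial stop is [b], so /β/ → [b].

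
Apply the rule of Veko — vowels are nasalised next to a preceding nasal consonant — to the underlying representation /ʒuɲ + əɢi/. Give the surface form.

[ʒuɲə̃ɢi]

/ə/ sits next to the nasal /ɲ/ and is therefore nasalised to [ə̃].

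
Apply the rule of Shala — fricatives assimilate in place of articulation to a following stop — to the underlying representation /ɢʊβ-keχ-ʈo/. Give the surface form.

[ɢʊɣkeʂʈo]

/β/ is a voiced bilabial fricative. The following trigger /k/ is velar, so /β/ must become velar as well.
The voiced velar fricative is [ɣ], so /β/ → [ɣ].
The same rule applies at the second boundary: /χ/ → [ʂ] next to /ʈ/.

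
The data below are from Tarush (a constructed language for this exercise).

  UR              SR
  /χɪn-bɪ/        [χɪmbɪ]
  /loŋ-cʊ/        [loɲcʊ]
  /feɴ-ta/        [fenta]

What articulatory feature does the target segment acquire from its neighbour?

The segment that alternates is /n/, which surfaces as [m] when adjacent to /b/.
/n/ is alveolar while /b/ is bilabial; the output [m] is bilabial, matching the trigger — so the feature that spreads is place.
The other alternating forms pattern the same way: /ŋ/ → [ɲ] before /c/ (velar → palatal, matching palatal); /ɴ/ → [n] before /t/ (uvular → alveolar, matching alveolar) — only place changes, and always toward the following segment.

place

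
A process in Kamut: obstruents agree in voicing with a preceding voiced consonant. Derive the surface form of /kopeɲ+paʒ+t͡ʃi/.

The rule targets /p/ (voiceless bilabial stop), which sits after the trigger /ɲ/ (voiced).
The voiced bilabial stop is [b], so /p/ → [b].
At the second juncture, /t͡ʃ/ likewise becomes [d͡ʒ] adjacent to /ʒ/.

[kopeɲbaʒd͡ʒi]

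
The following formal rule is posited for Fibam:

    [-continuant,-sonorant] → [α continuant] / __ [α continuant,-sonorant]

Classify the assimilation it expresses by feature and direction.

regressive manner assimilation

The shared variable α links the value of [continuant] on the target to that of the neighbouring obstruent. [continuant] distinguishes stops from fricatives — a manner-of-articulation feature — so this is manner assimilation.
Since the environment is written after the underscore, the trigger follows the target; the direction is regressive.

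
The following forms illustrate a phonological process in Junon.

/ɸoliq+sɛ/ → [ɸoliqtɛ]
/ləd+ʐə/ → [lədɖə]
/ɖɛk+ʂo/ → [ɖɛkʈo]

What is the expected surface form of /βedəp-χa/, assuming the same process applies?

[βedəpqa]

The data show progressive manner assimilation: /s/ → [t] after /q/; /ʐ/ → [ɖ] after /d/; /ʂ/ → [ʈ] after /k/. In each pair only manner changes, matching the preceding consonant, while place and voice stay constant.
/χ/ is a voiceless uvular fricative. The preceding trigger /p/ is a stop, so /χ/ must become a stop as well.
The voiceless uvular stop is [q], so /χ/ → [q].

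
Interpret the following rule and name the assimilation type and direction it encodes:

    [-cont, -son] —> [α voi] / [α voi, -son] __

The rule copies [voi] from the environment onto the target, so the assimilating feature is voicing.
Since the environment is written before the underscore, the trigger precedes the target; the direction is progressive.

progressive voicing assimilation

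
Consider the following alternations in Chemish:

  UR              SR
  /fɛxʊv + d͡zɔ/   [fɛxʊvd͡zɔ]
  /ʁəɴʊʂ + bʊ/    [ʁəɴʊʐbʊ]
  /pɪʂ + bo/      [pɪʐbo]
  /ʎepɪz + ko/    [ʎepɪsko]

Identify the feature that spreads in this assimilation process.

voicing

Comparing underlying and surface forms, /ʂ/ → [ʐ] is the alternation; the neighbouring /b/ is constant.
The change voiceless → voiced matches the voicing of the following /b/, identifying this as voicing assimilation.
Checking the remaining alternation: /z/ → [s] before /k/ (voiced → voiceless, matching voiceless) — only voicing changes, and always toward the following segment.
No alternation appears in [fɛxʊvd͡zɔ]: there the adjacent consonants already agree in voicing (/v/ and /d͡z/ are both voiced), so this form is consistent with the same rule.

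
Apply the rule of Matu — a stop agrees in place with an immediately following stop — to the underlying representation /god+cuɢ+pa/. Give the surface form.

[goɟcubpa]

/d/ is a voiced alveolar stop. The following trigger /c/ is palatal, so /d/ must become palatal as well.
Changing only its place to palatal gives [ɟ] — the voiced palatal stop.
The same rule applies at the second boundary: /ɢ/ → [b] next to /p/.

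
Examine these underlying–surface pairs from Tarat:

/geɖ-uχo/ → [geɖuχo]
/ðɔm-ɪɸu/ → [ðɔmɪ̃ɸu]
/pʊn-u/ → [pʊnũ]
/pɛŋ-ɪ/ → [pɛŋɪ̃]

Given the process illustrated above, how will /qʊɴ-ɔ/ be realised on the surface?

[qʊɴɔ̃]

The data show progressive nasality assimilation (vowel nasalisation): /ɪ/ → [ɪ̃] after /m/; /u/ → [ũ] after /n/; /ɪ/ → [ɪ̃] after /ŋ/ — a vowel is nasalised by an immediately preceding nasal consonant.
No change occurs in [geɖuχo] because the vowel at the boundary is adjacent to an oral consonant, not a nasal (/u/ next to /ɖ/).
The vowel /ɔ/ is adjacent to the preceding nasal /ɴ/, so it acquires [+nasal] and surfaces as [ɔ̃].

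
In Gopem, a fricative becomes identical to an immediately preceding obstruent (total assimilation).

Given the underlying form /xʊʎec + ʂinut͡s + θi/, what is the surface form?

/ʂ/ is the segment targeted by the rule; it sits immediately after /c/, so it assimilates completely and surfaces as [c].
At the second juncture, /θ/ likewise becomes [t͡s] adjacent to /t͡s/.

[xʊʎeccinut͡st͡si]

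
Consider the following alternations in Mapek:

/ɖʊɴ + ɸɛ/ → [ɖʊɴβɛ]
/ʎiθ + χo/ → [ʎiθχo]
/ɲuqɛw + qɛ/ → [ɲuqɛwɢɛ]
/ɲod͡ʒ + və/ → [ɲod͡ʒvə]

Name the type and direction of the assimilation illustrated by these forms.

progressive voicing assimilation

The segment that alternates is /ɸ/, which surfaces as [β] when adjacent to /ɴ/.
/ɸ/ is voiceless while /ɴ/ is voiced; the output [β] is voiced, matching the trigger — so the feature that spreads is voicing.
Place and manner are unchanged, so the assimilation is partial, not total.
The other alternating form patterns the same way: /q/ → [ɢ] after /w/ (voiceless → voiced, matching voiced) — only voicing changes, and always toward the preceding segment.
No alternation appears in [ʎiθχo], [ɲod͡ʒvə]: there the adjacent consonants already agree in voicing (/χ/ and /θ/ are both voiceless; /v/ and /d͡ʒ/ are both voiced), so these forms are consistent with the same rule.
The trigger is the preceding segment, so the direction is progressive (perseverative).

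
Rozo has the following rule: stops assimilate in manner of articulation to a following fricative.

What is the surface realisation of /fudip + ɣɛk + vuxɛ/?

/p/ is a voiceless bilabial stop. The following trigger /ɣ/ is a fricative, so /p/ must become a fricative as well.
Changing only its manner to fricative gives [ɸ] — the voiceless bilabial fricative.
At the second juncture, /k/ likewise becomes [x] adjacent to /v/.

[fudiɸɣɛxvuxɛ]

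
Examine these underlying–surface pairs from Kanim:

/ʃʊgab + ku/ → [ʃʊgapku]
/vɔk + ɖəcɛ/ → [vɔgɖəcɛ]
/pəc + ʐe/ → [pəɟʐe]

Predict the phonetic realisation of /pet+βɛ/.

The data show regressive voicing assimilation: /b/ → [p] before /k/; /k/ → [g] before /ɖ/; /c/ → [ɟ] before /ʐ/. In each pair only voicing changes, matching the following consonant, while place and manner stay constant.
The rule targets /t/ (voiceless alveolar stop), which sits before the trigger /β/ (voiced).
Changing only its voicing to voiced gives [d] — the voiced alveolar stop.

[pedβɛ]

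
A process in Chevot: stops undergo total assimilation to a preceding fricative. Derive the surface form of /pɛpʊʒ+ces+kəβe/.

[pɛpʊʒʒessəβe]

/c/ is the segment targeted by the rule; it sits immediately after /ʒ/, so it assimilates completely and surfaces as [ʒ].
At the second juncture, /k/ likewise becomes [s] adjacent to /s/.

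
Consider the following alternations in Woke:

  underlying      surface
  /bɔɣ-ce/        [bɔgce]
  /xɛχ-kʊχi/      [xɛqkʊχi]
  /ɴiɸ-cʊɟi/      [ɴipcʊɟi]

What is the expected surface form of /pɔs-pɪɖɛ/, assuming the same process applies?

The data show regressive manner assimilation: /ɣ/ → [g] before /c/; /χ/ → [q] before /k/; /ɸ/ → [p] before /c/. In each pair only manner changes, matching the following consonant, while place and voice stay constant.
/s/ is a voiceless alveolar fricative. The following trigger /p/ is a stop, so /s/ must become a stop as well.
A voiceless alveolar stop is [t], so the surface segment is [t].

[pɔtpɪɖɛ]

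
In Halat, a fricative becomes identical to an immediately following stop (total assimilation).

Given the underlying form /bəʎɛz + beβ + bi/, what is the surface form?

/z/ is the segment targeted by the rule; it sits immediately before /b/, so it assimilates completely and surfaces as [b].
The same rule applies at the second boundary: /β/ → [b] next to /b/.

[bəʎɛbbebbi]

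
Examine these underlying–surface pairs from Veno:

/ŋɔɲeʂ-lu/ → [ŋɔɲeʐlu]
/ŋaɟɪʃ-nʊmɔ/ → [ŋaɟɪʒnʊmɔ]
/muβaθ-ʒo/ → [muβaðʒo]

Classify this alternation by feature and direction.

Underlying /ʂ/ is realised as [ʐ] next to /l/; /l/ itself does not change.
/ʂ/ is voiceless while /l/ is voiced; the output [ʐ] is voiced, matching the trigger — so the feature that spreads is voicing.
Place and manner are unchanged, so the assimilation is partial, not total.
Checking the remaining alternations: /ʃ/ → [ʒ] before /n/ (voiceless → voiced, matching voiced); /θ/ → [ð] before /ʒ/ (voiceless → voiced, matching voiced) — only voicing changes, and always toward the following segment.
The trigger is the following segment, so the direction is regressive (anticipatory).

regressive voicing assimilation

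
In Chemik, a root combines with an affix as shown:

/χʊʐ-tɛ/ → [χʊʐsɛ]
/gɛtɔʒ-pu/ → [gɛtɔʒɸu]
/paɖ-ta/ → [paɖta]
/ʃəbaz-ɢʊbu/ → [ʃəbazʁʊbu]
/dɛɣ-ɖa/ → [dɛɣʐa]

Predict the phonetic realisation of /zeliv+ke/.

[zelivxe]

The data show progressive manner assimilation: /t/ → [s] after /ʐ/; /p/ → [ɸ] after /ʒ/; /ɢ/ → [ʁ] after /z/; /ɖ/ → [ʐ] after /ɣ/. In each pair only manner changes, matching the preceding consonant, while place and voice stay constant.
Nothing changes in [paɖta]: there the adjacent consonants already agree in manner (/t/ and /ɖ/ are both stops), so this form is consistent with the same rule.
The rule targets /k/ (voiceless velar stop), which sits after the trigger /v/ (fricative).
A voiceless velar fricative is [x], so the surface segment is [x].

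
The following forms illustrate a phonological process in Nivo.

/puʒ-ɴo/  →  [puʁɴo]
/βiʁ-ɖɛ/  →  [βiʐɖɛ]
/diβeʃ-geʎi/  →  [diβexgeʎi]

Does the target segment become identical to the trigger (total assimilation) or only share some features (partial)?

partial assimilation

The segment that alternates is /ʒ/, which surfaces as [ʁ] when adjacent to /ɴ/.
/ʒ/ is postalveolar while /ɴ/ is uvular; the output [ʁ] is uvular, matching the trigger — so the feature that spreads is place.
Manner and voice are unchanged, so the assimilation is partial, not total.
The other alternating forms pattern the same way: /ʁ/ → [ʐ] before /ɖ/ (uvular → retroflex, matching retroflex); /ʃ/ → [x] before /g/ (postalveolar → velar, matching velar) — only place changes, and always toward the following segment.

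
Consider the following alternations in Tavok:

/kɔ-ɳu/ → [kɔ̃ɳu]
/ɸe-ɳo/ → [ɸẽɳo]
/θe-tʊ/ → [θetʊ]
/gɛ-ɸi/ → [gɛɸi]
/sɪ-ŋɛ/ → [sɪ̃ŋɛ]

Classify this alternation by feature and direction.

regressive nasality assimilation (vowel nasalisation)

The vowel /ɔ/ surfaces as nasalised [ɔ̃] next to the following nasal /ɳ/ — it has acquired the [+nasal] feature of its neighbour.
Likewise in the remaining data: /e/ → [ẽ] before /ɳ/; /ɪ/ → [ɪ̃] before /ŋ/ — each time a vowel is nasalised next to a following nasal.
No change occurs in [θetʊ], [gɛɸi] because the vowel at the boundary is adjacent to an oral consonant, not a nasal (/e/ next to /t/; /ɛ/ next to /ɸ/).
Because the conditioning nasal is to the right of the vowel that changes, the process is regressive (anticipatory).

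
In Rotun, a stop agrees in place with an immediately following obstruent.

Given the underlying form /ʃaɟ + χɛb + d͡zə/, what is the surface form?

[ʃaɢχɛdd͡zə]

The rule targets /ɟ/ (voiced palatal stop), which sits before the trigger /χ/ (uvular).
A voiced uvular stop is [ɢ], so the surface segment is [ɢ].
The same rule applies at the second boundary: /b/ → [d] next to /d͡z/.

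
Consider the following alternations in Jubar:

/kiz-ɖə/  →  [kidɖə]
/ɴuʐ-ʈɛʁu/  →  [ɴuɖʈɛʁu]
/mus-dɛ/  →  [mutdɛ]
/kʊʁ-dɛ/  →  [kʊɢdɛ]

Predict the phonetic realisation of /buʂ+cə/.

[buʈcə]

The data show regressive manner assimilation: /z/ → [d] before /ɖ/; /ʐ/ → [ɖ] before /ʈ/; /s/ → [t] before /d/; /ʁ/ → [ɢ] before /d/. In each pair only manner changes, matching the following consonant, while place and voice stay constant.
/ʂ/ is a voiceless retroflex fricative. The following trigger /c/ is a stop, so /ʂ/ must become a stop as well.
A voiceless retroflex stop is [ʈ], so the surface segment is [ʈ].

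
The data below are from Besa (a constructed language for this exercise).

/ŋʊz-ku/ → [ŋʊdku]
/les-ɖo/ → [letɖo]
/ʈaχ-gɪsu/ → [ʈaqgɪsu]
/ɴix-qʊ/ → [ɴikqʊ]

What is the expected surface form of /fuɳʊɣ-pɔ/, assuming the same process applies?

The data show regressive manner assimilation: /z/ → [d] before /k/; /s/ → [t] before /ɖ/; /χ/ → [q] before /g/; /x/ → [k] before /q/. In each pair only manner changes, matching the following consonant, while place and voice stay constant.
/ɣ/ is a voiced velar fricative. The following trigger /p/ is a stop, so /ɣ/ must become a stop as well.
A voiced velar stop is [g], so the surface segment is [g].

[fuɳʊgpɔ]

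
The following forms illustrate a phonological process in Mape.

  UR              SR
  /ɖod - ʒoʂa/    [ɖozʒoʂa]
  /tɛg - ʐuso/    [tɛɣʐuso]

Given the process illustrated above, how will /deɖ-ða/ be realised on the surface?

The data show regressive manner assimilation: /d/ → [z] before /ʒ/; /g/ → [ɣ] before /ʐ/. In each pair only manner changes, matching the following consonant, while place and voice stay constant.
/ɖ/ is a voiced retroflex stop. The following trigger /ð/ is a fricative, so /ɖ/ must become a fricative as well.
A voiced retroflex fricative is [ʐ], so the surface segment is [ʐ].

[deʐða]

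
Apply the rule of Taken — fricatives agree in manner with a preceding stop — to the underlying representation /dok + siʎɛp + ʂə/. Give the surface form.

The rule targets /s/ (voiceless alveolar fricative), which sits after the trigger /k/ (stop).
The voiceless alveolar stop is [t], so /s/ → [t].
At the second juncture, /ʂ/ likewise becomes [ʈ] adjacent to /p/.

[doktiʎɛpʈə]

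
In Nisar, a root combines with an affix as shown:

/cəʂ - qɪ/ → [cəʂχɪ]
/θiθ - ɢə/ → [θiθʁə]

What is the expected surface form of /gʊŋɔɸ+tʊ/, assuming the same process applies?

The data show progressive manner assimilation: /q/ → [χ] after /ʂ/; /ɢ/ → [ʁ] after /θ/. In each pair only manner changes, matching the preceding consonant, while place and voice stay constant.
/t/ is a voiceless alveolar stop. The preceding trigger /ɸ/ is a fricative, so /t/ must become a fricative as well.
Changing only its manner to fricative gives [s] — the voiceless alveolar fricative.

[gʊŋɔɸsʊ]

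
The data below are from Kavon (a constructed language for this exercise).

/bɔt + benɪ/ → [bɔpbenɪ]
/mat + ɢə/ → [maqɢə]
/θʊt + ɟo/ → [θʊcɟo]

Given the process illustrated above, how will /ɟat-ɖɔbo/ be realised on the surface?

The data show regressive place assimilation: /t/ → [p] before /b/; /t/ → [q] before /ɢ/; /t/ → [c] before /ɟ/. In each pair only place changes, matching the following consonant, while manner and voice stay constant.
The rule targets /t/ (voiceless alveolar stop), which sits before the trigger /ɖ/ (retroflex).
The voiceless retroflex stop is [ʈ], so /t/ → [ʈ].

[ɟaʈɖɔbo]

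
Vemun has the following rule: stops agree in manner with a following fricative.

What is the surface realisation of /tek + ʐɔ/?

/k/ is a voiceless velar stop. The following trigger /ʐ/ is a fricative, so /k/ must become a fricative as well.
The voiceless velar fricative is [x], so /k/ → [x].

[texʐɔ]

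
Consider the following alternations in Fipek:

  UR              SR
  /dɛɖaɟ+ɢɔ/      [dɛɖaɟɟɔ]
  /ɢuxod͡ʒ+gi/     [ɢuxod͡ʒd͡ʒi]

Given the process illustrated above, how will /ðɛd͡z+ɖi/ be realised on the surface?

[ðɛd͡zd͡zi]

The data show progressive total assimilation (/ɢ/ → [ɟ] after /ɟ/; /g/ → [d͡ʒ] after /d͡ʒ/): in every case the target segment becomes identical to its preceding neighbour, copying more than a single feature.
/ɖ/ is the segment targeted by the rule; it sits immediately after /d͡z/, so it assimilates completely and surfaces as [d͡z].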